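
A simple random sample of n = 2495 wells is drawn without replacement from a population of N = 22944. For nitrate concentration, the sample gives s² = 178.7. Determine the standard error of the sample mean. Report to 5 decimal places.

Under SRS without replacement, Var(ȳ) = (1 − f)·s²/n with f = n/N = 2495/22944 = 0.10874303.
Var(ȳ) = (1 − 0.10874303)·178.7/2495 = 0.89125697·0.071623246 = 0.063834718.
SE(ȳ) = √(0.063834718) = 0.25266.

0.25266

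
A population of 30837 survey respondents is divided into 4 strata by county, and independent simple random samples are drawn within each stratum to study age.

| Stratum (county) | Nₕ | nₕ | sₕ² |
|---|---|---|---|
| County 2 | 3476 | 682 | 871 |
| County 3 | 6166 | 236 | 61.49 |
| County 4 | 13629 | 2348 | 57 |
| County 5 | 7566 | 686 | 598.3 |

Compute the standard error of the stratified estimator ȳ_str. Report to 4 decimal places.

0.2734

Var(ȳ_str) = Σₕ Wₕ²(1 − fₕ)sₕ²/nₕ with Wₕ = Nₕ/N, N = 30837.
County 2: Wₕ = 0.11272173; term = 0.11272173²·(1 − 0.19620253)·871/682 = 0.013043547.
County 3: Wₕ = 0.19995460; term = 0.19995460²·(1 − 0.03827441)·61.49/236 = 0.010018587.
County 4: Wₕ = 0.44196906; term = 0.44196906²·(1 − 0.17227970)·57/2348 = 0.0039250402.
County 5: Wₕ = 0.24535461; term = 0.24535461²·(1 − 0.09066878)·598.3/686 = 0.047742529.
Sum = 0.074729703.
SE = √(0.074729703) = 0.2734.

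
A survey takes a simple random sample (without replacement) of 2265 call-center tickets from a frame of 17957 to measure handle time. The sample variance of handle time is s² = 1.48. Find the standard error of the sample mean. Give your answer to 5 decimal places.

Under SRS without replacement, Var(ȳ) = (1 − f)·s²/n with f = n/N = 2265/17957 = 0.12613466.
Var(ȳ) = (1 − 0.12613466)·1.48/2265 = 0.87386534·6.5342163 × 10^-4 = 5.7100252 × 10^-4.
SE(ȳ) = √(5.7100252 × 10^-4) = 0.02390.

0.02390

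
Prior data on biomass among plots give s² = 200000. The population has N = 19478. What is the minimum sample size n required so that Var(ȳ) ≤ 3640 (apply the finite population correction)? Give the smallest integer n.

55

Without fpc, n₀ = s²/D = 200000/3640 = 54.9451.
With fpc, (1 − n/N)·s²/n ≤ D requires n ≥ n₀/(1 + n₀/N) = 54.9451/(1 + 54.9451/19478) = 54.7905.
Rounding up, n = 55.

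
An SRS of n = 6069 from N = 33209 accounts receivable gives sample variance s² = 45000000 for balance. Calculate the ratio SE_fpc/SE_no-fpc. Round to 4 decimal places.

0.9040

f = n/N = 6069/33209 = 0.18275166.
SE_no-fpc = √(s²/n) = 86.10883; SE_fpc = √((1−f)s²/n) = 77.843922.
Ratio = √(1−f) = 0.90401788.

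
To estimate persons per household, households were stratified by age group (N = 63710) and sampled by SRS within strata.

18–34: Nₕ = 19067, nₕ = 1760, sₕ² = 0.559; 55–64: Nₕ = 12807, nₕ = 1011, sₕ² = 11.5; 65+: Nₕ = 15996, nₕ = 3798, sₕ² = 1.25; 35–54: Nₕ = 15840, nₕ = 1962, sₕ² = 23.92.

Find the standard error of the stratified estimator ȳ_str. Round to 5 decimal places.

Var(ȳ_str) = Σₕ Wₕ²(1 − fₕ)sₕ²/nₕ with Wₕ = Nₕ/N, N = 63710.
18–34: Wₕ = 0.29927798; term = 0.29927798²·(1 − 0.09230608)·0.559/1760 = 2.5821894 × 10^-5.
55–64: Wₕ = 0.20102025; term = 0.20102025²·(1 − 0.07894120)·11.5/1011 = 4.2336373 × 10^-4.
65+: Wₕ = 0.25107518; term = 0.25107518²·(1 − 0.23743436)·1.25/3798 = 1.5821216 × 10^-5.
35–54: Wₕ = 0.24862659; term = 0.24862659²·(1 − 0.12386364)·23.92/1962 = 6.6028134 × 10^-4.
Sum = 0.0011252882.
SE = √(0.0011252882) = 0.03355.

0.03355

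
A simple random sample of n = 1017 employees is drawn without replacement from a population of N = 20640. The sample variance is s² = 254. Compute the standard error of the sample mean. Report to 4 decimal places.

0.4873

Under SRS without replacement, Var(ȳ) = (1 − f)·s²/n with f = n/N = 1017/20640 = 0.04927326.
Var(ȳ) = (1 − 0.04927326)·254/1017 = 0.95072674·0.24975418 = 0.23744798.
SE(ȳ) = √(0.23744798) = 0.4873.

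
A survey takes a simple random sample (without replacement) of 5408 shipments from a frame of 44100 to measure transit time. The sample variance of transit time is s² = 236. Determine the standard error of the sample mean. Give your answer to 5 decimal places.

0.19567

Under SRS without replacement, Var(ȳ) = (1 − f)·s²/n with f = n/N = 5408/44100 = 0.12263039.
Var(ȳ) = (1 − 0.12263039)·236/5408 = 0.87736961·0.043639053 = 0.038287579.
SE(ȳ) = √(0.038287579) = 0.19567.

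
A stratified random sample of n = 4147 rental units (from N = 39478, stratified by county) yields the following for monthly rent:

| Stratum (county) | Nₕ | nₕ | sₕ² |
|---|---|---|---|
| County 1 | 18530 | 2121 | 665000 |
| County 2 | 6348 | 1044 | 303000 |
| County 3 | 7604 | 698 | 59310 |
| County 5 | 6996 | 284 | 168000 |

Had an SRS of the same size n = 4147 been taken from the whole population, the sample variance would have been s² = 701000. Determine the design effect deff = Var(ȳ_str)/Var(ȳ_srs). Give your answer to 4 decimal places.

0.5825

Var(ȳ_str) = Σ Wₕ²(1−fₕ)sₕ²/nₕ with Wₕ = Nₕ/39478:
  County 1: (18530/39478)²·(1−2121/18530)·665000/2121 = 61.168556
  County 2: (6348/39478)²·(1−1044/6348)·303000/1044 = 6.2700684
  County 3: (7604/39478)²·(1−698/7604)·59310/698 = 2.863063
  County 5: (6996/39478)²·(1−284/6996)·168000/284 = 17.823066
  → Var(ȳ_str) = 88.124753.
Var(ȳ_srs) = (1 − 4147/39478)·701000/4147 = 151.28113.
deff = 88.124753 / 151.28113 = 0.5825.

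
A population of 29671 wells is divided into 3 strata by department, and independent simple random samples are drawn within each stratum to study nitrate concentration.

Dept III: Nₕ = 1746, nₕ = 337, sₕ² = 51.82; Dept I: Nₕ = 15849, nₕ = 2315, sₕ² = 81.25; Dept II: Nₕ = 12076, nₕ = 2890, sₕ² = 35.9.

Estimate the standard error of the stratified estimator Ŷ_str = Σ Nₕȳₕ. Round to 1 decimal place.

Var(Ŷ_str) = Σₕ Nₕ²(1 − fₕ)sₕ²/nₕ.
Dept III: 1746²·(1 − 337/1746)·51.82/337 = 378288.15.
Dept I: 15849²·(1 − 2315/15849)·81.25/2315 = 7.5283606 × 10^6.
Dept II: 12076²·(1 − 2890/12076)·35.9/2890 = 1.3779903 × 10^6.
Sum = 9.2846391 × 10^6.
SE = √(9.2846391 × 10^6) = 3047.1.

3047.1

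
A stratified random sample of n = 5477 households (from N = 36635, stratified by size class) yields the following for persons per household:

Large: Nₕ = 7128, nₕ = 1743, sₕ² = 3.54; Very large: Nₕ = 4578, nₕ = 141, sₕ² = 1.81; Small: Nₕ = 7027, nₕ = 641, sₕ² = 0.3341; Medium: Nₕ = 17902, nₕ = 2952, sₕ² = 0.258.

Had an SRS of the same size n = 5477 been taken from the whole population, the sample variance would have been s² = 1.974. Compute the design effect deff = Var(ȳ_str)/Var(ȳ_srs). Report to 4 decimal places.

Var(ȳ_str) = Σ Wₕ²(1−fₕ)sₕ²/nₕ with Wₕ = Nₕ/36635:
  Large: (7128/36635)²·(1−1743/7128)·3.54/1743 = 5.8085386 × 10^-5
  Very large: (4578/36635)²·(1−141/4578)·1.81/141 = 1.9428188 × 10^-4
  Small: (7027/36635)²·(1−641/7027)·0.3341/641 = 1.7427092 × 10^-5
  Medium: (17902/36635)²·(1−2952/17902)·0.258/2952 = 1.7428247 × 10^-5
  → Var(ȳ_str) = 2.8722261 × 10^-4.
Var(ȳ_srs) = (1 − 5477/36635)·1.974/5477 = 3.0653339 × 10^-4.
deff = (2.8722261 × 10^-4) / (3.0653339 × 10^-4) = 0.9370.

0.9370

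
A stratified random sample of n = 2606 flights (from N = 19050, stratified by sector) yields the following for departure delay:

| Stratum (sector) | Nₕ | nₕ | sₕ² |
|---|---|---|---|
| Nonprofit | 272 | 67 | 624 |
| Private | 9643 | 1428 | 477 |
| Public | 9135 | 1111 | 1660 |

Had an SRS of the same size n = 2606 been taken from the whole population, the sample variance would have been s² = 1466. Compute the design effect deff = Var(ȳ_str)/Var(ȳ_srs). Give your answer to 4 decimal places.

0.7746

Var(ȳ_str) = Σ Wₕ²(1−fₕ)sₕ²/nₕ with Wₕ = Nₕ/19050:
  Nonprofit: (272/19050)²·(1−67/272)·624/67 = 0.0014310097
  Private: (9643/19050)²·(1−1428/9643)·477/1428 = 0.072915515
  Public: (9135/19050)²·(1−1111/9135)·1660/1111 = 0.30178909
  → Var(ȳ_str) = 0.37613561.
Var(ȳ_srs) = (1 − 2606/19050)·1466/2606 = 0.48559259.
deff = 0.37613561 / 0.48559259 = 0.7746.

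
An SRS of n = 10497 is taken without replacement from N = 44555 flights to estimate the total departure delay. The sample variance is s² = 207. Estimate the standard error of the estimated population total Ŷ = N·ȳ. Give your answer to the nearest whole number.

Var(Ŷ) = N²·Var(ȳ) = N²·(1 − n/N)·s²/n.
f = 10497/44555 = 0.23559645; Var(ȳ) = 0.76440355·207/10497 = 0.015073977.
Var(Ŷ) = 44555² · 0.015073977 = 2.9924076 × 10^7.
SE(Ŷ) = √(2.9924076 × 10^7) = 5470.

5470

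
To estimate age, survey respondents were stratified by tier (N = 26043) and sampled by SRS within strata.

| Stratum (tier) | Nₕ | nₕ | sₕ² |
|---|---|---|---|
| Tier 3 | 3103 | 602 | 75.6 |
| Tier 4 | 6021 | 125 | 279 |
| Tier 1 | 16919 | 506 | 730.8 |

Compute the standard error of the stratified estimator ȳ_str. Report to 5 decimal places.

0.84237

Var(ȳ_str) = Σₕ Wₕ²(1 − fₕ)sₕ²/nₕ with Wₕ = Nₕ/N, N = 26043.
Tier 3: Wₕ = 0.11914910; term = 0.11914910²·(1 − 0.19400580)·75.6/602 = 0.0014369404.
Tier 4: Wₕ = 0.23119456; term = 0.23119456²·(1 − 0.02076067)·279/125 = 0.11682567.
Tier 1: Wₕ = 0.64965634; term = 0.64965634²·(1 − 0.02990720)·730.8/506 = 0.59132829.
Sum = 0.7095909.
SE = √(0.7095909) = 0.84237.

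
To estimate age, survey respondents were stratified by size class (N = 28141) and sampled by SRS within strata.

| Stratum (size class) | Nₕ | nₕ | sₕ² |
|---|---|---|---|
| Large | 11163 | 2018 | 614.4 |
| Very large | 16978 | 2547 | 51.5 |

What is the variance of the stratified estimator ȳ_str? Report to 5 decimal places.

Var(ȳ_str) = Σₕ Wₕ²(1 − fₕ)sₕ²/nₕ with Wₕ = Nₕ/N, N = 28141.
Large: Wₕ = 0.39668100; term = 0.39668100²·(1 − 0.18077578)·614.4/2018 = 0.039247828.
Very large: Wₕ = 0.60331900; term = 0.60331900²·(1 − 0.15001767)·51.5/2547 = 0.0062557904.
Sum = 0.045503618.

0.04550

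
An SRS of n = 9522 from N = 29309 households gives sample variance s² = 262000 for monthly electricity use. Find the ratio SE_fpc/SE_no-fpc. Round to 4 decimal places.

0.8217

f = n/N = 9522/29309 = 0.32488314.
SE_no-fpc = √(s²/n) = 5.245496; SE_fpc = √((1−f)s²/n) = 4.3099877.
Ratio = √(1−f) = 0.82165495.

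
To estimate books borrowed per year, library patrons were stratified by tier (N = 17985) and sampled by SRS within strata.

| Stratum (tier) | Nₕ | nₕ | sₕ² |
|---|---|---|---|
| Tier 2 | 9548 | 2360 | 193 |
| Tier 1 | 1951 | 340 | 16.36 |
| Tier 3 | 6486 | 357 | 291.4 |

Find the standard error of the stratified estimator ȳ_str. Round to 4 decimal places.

0.3437

Var(ȳ_str) = Σₕ Wₕ²(1 − fₕ)sₕ²/nₕ with Wₕ = Nₕ/N, N = 17985.
Tier 2: Wₕ = 0.53088685; term = 0.53088685²·(1 − 0.24717218)·193/2360 = 0.017351815.
Tier 1: Wₕ = 0.10847929; term = 0.10847929²·(1 − 0.17426961)·16.36/340 = 4.6755888 × 10^-4.
Tier 3: Wₕ = 0.36063386; term = 0.36063386²·(1 − 0.05504163)·291.4/357 = 0.10031526.
Sum = 0.11813463.
SE = √(0.11813463) = 0.3437.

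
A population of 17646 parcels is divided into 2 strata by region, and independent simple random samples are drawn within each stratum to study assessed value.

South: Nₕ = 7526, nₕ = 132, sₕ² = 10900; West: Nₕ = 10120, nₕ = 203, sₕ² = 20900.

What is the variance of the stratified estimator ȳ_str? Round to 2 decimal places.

47.94

Var(ȳ_str) = Σₕ Wₕ²(1 − fₕ)sₕ²/nₕ with Wₕ = Nₕ/N, N = 17646.
South: Wₕ = 0.42649892; term = 0.42649892²·(1 − 0.01753920)·10900/132 = 14.75719.
West: Wₕ = 0.57350108; term = 0.57350108²·(1 − 0.02005929)·20900/203 = 33.18322.
Sum = 47.94041.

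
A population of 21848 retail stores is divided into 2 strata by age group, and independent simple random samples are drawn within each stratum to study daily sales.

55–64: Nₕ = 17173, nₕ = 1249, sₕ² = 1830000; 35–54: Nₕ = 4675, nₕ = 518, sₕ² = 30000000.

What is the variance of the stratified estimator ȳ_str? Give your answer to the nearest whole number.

3197

Var(ȳ_str) = Σₕ Wₕ²(1 − fₕ)sₕ²/nₕ with Wₕ = Nₕ/N, N = 21848.
55–64: Wₕ = 0.78602160; term = 0.78602160²·(1 − 0.07273045)·1830000/1249 = 839.38966.
35–54: Wₕ = 0.21397840; term = 0.21397840²·(1 − 0.11080214)·30000000/518 = 2357.9238.
Sum = 3197.3135.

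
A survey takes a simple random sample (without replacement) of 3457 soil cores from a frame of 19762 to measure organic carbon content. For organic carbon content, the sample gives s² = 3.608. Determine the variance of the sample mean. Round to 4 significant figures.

Under SRS without replacement, Var(ȳ) = (1 − f)·s²/n with f = n/N = 3457/19762 = 0.17493169.
Var(ȳ) = (1 − 0.17493169)·3.608/3457 = 0.82506831·0.0010436795 = 8.6110688 × 10^-4.

8.611 × 10^-4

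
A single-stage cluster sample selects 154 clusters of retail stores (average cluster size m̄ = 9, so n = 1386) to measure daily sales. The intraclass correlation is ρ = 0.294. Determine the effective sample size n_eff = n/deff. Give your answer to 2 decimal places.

413.48

deff = 1 + (9 − 1)·0.294 = 1 + 2.352 = 3.352.
n_eff = 1386 / 3.352 = 413.48.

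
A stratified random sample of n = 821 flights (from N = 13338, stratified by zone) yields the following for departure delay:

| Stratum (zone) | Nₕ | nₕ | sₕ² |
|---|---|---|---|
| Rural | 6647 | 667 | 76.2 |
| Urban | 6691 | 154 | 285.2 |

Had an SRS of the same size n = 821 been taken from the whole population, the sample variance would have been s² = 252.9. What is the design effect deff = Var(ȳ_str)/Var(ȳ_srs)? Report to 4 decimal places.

Var(ȳ_str) = Σ Wₕ²(1−fₕ)sₕ²/nₕ with Wₕ = Nₕ/13338:
  Rural: (6647/13338)²·(1−667/6647)·76.2/667 = 0.025525519
  Urban: (6691/13338)²·(1−154/6691)·285.2/154 = 0.45532017
  → Var(ȳ_str) = 0.48084569.
Var(ȳ_srs) = (1 − 821/13338)·252.9/821 = 0.28907811.
deff = 0.48084569 / 0.28907811 = 1.6634.

1.6634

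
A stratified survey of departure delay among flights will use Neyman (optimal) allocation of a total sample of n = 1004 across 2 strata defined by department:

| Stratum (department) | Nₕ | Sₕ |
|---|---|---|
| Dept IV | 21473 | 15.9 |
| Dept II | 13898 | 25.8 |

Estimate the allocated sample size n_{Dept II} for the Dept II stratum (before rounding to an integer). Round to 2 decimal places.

Neyman allocation: nₕ = n·NₕSₕ / Σⱼ NⱼSⱼ.
Σ NⱼSⱼ = 21473·15.9 + 13898·25.8 = 699989.1.
n_{Dept II} = 1004·13898·25.8 / 699989.1 = 514.30.

514.30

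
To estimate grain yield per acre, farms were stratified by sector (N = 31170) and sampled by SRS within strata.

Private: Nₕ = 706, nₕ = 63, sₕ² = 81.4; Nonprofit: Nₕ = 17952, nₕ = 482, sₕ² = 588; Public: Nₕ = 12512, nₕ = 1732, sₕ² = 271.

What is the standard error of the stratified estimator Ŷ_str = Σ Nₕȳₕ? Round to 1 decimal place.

Var(Ŷ_str) = Σₕ Nₕ²(1 − fₕ)sₕ²/nₕ.
Private: 706²·(1 − 63/706)·81.4/63 = 586542.56.
Nonprofit: 17952²·(1 − 482/17952)·588/482 = 3.8259213 × 10^8.
Public: 12512²·(1 − 1732/12512)·271/1732 = 2.1104103 × 10^7.
Sum = 4.0428278 × 10^8.
SE = √(4.0428278 × 10^8) = 20106.8.

20106.8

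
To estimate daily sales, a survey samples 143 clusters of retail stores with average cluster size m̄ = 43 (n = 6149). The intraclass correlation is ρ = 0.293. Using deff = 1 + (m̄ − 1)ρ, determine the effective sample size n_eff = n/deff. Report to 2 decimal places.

deff = 1 + (43 − 1)·0.293 = 1 + 12.306 = 13.306.
n_eff = 6149 / 13.306 = 462.12.

462.12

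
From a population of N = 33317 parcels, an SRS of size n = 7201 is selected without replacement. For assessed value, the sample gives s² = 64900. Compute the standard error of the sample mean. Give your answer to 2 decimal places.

2.66

Under SRS without replacement, Var(ȳ) = (1 − f)·s²/n with f = n/N = 7201/33317 = 0.21613591.
Var(ȳ) = (1 − 0.21613591)·64900/7201 = 0.78386409·9.0126371 = 7.0646826.
SE(ȳ) = √(7.0646826) = 2.66.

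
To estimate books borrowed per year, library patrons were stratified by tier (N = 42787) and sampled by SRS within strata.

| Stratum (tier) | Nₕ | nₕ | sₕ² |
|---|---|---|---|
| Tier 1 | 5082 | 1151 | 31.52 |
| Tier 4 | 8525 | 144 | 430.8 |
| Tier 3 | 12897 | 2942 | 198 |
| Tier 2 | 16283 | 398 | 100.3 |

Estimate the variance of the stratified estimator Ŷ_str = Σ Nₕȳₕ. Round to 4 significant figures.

Var(Ŷ_str) = Σₕ Nₕ²(1 − fₕ)sₕ²/nₕ.
Tier 1: 5082²·(1 − 1151/5082)·31.52/1151 = 547077.17.
Tier 4: 8525²·(1 − 144/8525)·430.8/144 = 2.1374867 × 10^8.
Tier 3: 12897²·(1 − 2942/12897)·198/2942 = 8.6407708 × 10^6.
Tier 2: 16283²·(1 − 398/16283)·100.3/398 = 6.5183774 × 10^7.
Sum = 2.8812029 × 10^8.

2.881 × 10^8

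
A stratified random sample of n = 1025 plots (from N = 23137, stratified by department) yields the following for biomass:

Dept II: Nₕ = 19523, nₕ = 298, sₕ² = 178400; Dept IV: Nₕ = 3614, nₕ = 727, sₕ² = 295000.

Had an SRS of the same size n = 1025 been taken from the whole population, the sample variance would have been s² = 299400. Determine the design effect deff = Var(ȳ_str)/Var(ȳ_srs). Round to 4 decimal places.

Var(ȳ_str) = Σ Wₕ²(1−fₕ)sₕ²/nₕ with Wₕ = Nₕ/23137:
  Dept II: (19523/23137)²·(1−298/19523)·178400/298 = 419.73714
  Dept IV: (3614/23137)²·(1−727/3614)·295000/727 = 7.9087609
  → Var(ȳ_str) = 427.6459.
Var(ȳ_srs) = (1 − 1025/23137)·299400/1025 = 279.15725.
deff = 427.6459 / 279.15725 = 1.5319.

1.5319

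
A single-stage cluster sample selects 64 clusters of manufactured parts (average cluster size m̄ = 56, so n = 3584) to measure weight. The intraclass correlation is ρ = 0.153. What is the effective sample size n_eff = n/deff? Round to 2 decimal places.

380.67

deff = 1 + (56 − 1)·0.153 = 1 + 8.415 = 9.415.
n_eff = 3584 / 9.415 = 380.67.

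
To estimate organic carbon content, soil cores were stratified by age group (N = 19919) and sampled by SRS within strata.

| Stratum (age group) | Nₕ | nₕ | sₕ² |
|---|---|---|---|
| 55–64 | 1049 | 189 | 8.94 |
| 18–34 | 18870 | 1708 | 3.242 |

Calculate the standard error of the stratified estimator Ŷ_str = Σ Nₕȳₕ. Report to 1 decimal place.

810.8

Var(Ŷ_str) = Σₕ Nₕ²(1 − fₕ)sₕ²/nₕ.
55–64: 1049²·(1 − 189/1049)·8.94/189 = 42672.654.
18–34: 18870²·(1 − 1708/18870)·3.242/1708 = 614702.45.
Sum = 657375.1.
SE = √(657375.1) = 810.8.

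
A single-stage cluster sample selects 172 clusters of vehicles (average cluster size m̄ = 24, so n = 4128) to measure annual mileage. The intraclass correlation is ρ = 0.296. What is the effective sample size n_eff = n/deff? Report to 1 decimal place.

528.7

deff = 1 + (24 − 1)·0.296 = 1 + 6.808 = 7.808.
n_eff = 4128 / 7.808 = 528.7.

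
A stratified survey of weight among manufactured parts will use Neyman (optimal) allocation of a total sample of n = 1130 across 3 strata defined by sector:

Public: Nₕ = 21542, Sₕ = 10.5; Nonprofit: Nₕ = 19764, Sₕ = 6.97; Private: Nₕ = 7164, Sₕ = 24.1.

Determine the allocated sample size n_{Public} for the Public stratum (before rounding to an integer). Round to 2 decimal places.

476.33

Neyman allocation: nₕ = n·NₕSₕ / Σⱼ NⱼSⱼ.
Σ NⱼSⱼ = 21542·10.5 + 19764·6.97 + 7164·24.1 = 536598.48.
n_{Public} = 1130·21542·10.5 / 536598.48 = 476.33.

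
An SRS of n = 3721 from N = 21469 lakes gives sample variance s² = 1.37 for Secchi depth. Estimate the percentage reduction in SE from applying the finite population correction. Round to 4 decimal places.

9.0780

f = n/N = 3721/21469 = 0.17331967.
SE_no-fpc = √(s²/n) = 0.019188033; SE_fpc = √((1−f)s²/n) = 0.017446136.
Ratio = √(1−f) = 0.90921963. Reduction = 100·(1 − 0.90921963) = 9.0780%.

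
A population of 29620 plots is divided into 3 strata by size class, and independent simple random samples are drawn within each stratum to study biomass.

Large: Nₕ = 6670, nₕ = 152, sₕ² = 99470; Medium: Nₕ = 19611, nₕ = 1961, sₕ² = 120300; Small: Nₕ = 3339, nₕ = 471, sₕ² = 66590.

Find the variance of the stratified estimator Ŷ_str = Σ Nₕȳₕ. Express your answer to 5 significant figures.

5.1038 × 10^10

Var(Ŷ_str) = Σₕ Nₕ²(1 − fₕ)sₕ²/nₕ.
Large: 6670²·(1 − 152/6670)·99470/152 = 2.8450422 × 10^10.
Medium: 19611²·(1 − 1961/19611)·120300/1961 = 2.1234033 × 10^10.
Small: 3339²·(1 − 471/3339)·66590/471 = 1.3538909 × 10^9.
Sum = 5.1038346 × 10^10.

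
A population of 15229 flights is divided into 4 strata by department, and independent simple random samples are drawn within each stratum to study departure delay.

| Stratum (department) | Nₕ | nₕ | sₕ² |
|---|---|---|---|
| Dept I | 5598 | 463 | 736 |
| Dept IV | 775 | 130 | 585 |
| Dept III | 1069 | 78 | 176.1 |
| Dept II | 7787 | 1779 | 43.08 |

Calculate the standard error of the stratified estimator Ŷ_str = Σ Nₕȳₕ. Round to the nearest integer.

Var(Ŷ_str) = Σₕ Nₕ²(1 − fₕ)sₕ²/nₕ.
Dept I: 5598²·(1 − 463/5598)·736/463 = 4.5695156 × 10^7.
Dept IV: 775²·(1 − 130/775)·585/130 = 2.2494375 × 10^6.
Dept III: 1069²·(1 − 78/1069)·176.1/78 = 2.3917518 × 10^6.
Dept II: 7787²·(1 − 1779/7787)·43.08/1779 = 1.1329216 × 10^6.
Sum = 5.1469267 × 10^7.
SE = √(5.1469267 × 10^7) = 7174.

7174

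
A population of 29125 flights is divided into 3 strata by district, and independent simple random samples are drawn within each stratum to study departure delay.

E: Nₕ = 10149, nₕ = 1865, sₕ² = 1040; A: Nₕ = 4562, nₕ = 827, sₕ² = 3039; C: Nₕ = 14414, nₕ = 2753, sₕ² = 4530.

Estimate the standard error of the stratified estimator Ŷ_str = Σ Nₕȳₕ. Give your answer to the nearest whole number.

19649

Var(Ŷ_str) = Σₕ Nₕ²(1 − fₕ)sₕ²/nₕ.
E: 10149²·(1 − 1865/10149)·1040/1865 = 4.6883265 × 10^7.
A: 4562²·(1 − 827/4562)·3039/827 = 6.2613946 × 10^7.
C: 14414²·(1 − 2753/14414)·4530/2753 = 2.7657461 × 10^8.
Sum = 3.8607182 × 10^8.
SE = √(3.8607182 × 10^8) = 19649.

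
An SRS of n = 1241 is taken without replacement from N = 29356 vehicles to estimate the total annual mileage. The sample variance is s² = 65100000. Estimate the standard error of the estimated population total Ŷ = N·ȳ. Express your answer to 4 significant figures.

6.580 × 10^6

Var(Ŷ) = N²·Var(ȳ) = N²·(1 − n/N)·s²/n.
f = 1241/29356 = 0.04227415; Var(ȳ) = 0.95772585·65100000/1241 = 50240.091.
Var(Ŷ) = 29356² · 50240.091 = 4.3295641 × 10^13.
SE(Ŷ) = √(4.3295641 × 10^13) = 6.580 × 10^6.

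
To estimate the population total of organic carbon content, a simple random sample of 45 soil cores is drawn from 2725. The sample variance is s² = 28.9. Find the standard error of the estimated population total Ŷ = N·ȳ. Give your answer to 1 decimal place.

2165.7

Var(Ŷ) = N²·Var(ȳ) = N²·(1 − n/N)·s²/n.
f = 45/2725 = 0.01651376; Var(ȳ) = 0.98348624·28.9/45 = 0.63161672.
Var(Ŷ) = 2725² · 0.63161672 = 4.6901489 × 10^6.
SE(Ŷ) = √(4.6901489 × 10^6) = 2165.7.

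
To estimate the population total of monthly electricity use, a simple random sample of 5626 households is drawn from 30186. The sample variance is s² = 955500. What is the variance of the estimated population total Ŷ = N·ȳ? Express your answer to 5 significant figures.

1.2591 × 10^11

Var(Ŷ) = N²·Var(ȳ) = N²·(1 − n/N)·s²/n.
f = 5626/30186 = 0.18637779; Var(ȳ) = 0.81362221·955500/5626 = 138.18273.
Var(Ŷ) = 30186² · 138.18273 = 1.2591136 × 10^11.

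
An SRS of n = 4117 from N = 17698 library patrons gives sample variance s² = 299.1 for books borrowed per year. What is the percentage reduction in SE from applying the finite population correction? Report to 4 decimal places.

f = n/N = 4117/17698 = 0.23262516.
SE_no-fpc = √(s²/n) = 0.26953662; SE_fpc = √((1−f)s²/n) = 0.2361139.
Ratio = √(1−f) = 0.87599934. Reduction = 100·(1 − 0.87599934) = 12.4001%.

12.4001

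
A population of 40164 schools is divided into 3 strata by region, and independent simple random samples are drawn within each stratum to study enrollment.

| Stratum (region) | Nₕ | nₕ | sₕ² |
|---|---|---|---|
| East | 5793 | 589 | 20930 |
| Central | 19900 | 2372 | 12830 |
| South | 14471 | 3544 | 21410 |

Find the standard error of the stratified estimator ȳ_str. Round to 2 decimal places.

1.56

Var(ȳ_str) = Σₕ Wₕ²(1 − fₕ)sₕ²/nₕ with Wₕ = Nₕ/N, N = 40164.
East: Wₕ = 0.14423364; term = 0.14423364²·(1 − 0.10167443)·20930/589 = 0.66408066.
Central: Wₕ = 0.49546858; term = 0.49546858²·(1 − 0.11919598)·12830/2372 = 1.1695627.
South: Wₕ = 0.36029778; term = 0.36029778²·(1 − 0.24490360)·21410/3544 = 0.59217289.
Sum = 2.4258163.
SE = √(2.4258163) = 1.56.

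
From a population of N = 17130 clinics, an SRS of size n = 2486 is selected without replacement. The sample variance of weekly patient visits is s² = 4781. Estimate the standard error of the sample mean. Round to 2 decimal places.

1.28

Under SRS without replacement, Var(ȳ) = (1 − f)·s²/n with f = n/N = 2486/17130 = 0.14512551.
Var(ȳ) = (1 − 0.14512551)·4781/2486 = 0.85487449·1.9231698 = 1.6440688.
SE(ȳ) = √(1.6440688) = 1.28.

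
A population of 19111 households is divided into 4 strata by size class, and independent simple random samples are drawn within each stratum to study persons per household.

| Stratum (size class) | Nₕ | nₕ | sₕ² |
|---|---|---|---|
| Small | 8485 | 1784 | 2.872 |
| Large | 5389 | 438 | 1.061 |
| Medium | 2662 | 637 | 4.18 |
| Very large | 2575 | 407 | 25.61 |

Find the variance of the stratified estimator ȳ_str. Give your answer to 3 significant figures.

Var(ȳ_str) = Σₕ Wₕ²(1 − fₕ)sₕ²/nₕ with Wₕ = Nₕ/N, N = 19111.
Small: Wₕ = 0.44398514; term = 0.44398514²·(1 − 0.21025339)·2.872/1784 = 2.5061913 × 10^-4.
Large: Wₕ = 0.28198420; term = 0.28198420²·(1 − 0.08127667)·1.061/438 = 1.7696018 × 10^-4.
Medium: Wₕ = 0.13929151; term = 0.13929151²·(1 − 0.23929376)·4.18/637 = 9.6850776 × 10^-5.
Very large: Wₕ = 0.13473916; term = 0.13473916²·(1 − 0.15805825)·25.61/407 = 9.6180018 × 10^-4.
Sum = 0.0014862303.

0.00149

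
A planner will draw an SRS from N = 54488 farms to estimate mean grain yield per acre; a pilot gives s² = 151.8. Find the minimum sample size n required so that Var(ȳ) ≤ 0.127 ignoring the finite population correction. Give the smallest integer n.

1196

Without fpc, n₀ = s²/D = 151.8/0.127 = 1195.2756.
Rounding up, n = 1196.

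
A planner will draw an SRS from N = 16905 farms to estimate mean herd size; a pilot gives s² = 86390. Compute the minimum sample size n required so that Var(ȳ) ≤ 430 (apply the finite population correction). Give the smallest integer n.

199

Without fpc, n₀ = s²/D = 86390/430 = 200.9070.
With fpc, (1 − n/N)·s²/n ≤ D requires n ≥ n₀/(1 + n₀/N) = 200.9070/(1 + 200.9070/16905) = 198.5474.
Rounding up, n = 199.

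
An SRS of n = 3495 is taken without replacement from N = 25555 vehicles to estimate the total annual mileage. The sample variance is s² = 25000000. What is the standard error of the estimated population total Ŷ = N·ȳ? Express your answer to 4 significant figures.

Var(Ŷ) = N²·Var(ȳ) = N²·(1 − n/N)·s²/n.
f = 3495/25555 = 0.13676384; Var(ȳ) = 0.86323616·25000000/3495 = 6174.7937.
Var(Ŷ) = 25555² · 6174.7937 = 4.0324986 × 10^12.
SE(Ŷ) = √(4.0324986 × 10^12) = 2.008 × 10^6.

2.008 × 10^6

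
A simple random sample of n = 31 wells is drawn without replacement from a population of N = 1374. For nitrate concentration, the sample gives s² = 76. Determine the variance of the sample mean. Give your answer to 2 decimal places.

2.40

Under SRS without replacement, Var(ȳ) = (1 − f)·s²/n with f = n/N = 31/1374 = 0.02256186.
Var(ȳ) = (1 − 0.02256186)·76/31 = 0.97743814·2.4516129 = 2.3962999.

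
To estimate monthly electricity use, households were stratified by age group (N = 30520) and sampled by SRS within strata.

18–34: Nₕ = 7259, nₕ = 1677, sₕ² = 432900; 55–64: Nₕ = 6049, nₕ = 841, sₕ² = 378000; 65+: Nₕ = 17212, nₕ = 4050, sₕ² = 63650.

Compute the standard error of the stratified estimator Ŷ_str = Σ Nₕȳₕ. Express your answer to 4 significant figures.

167900

Var(Ŷ_str) = Σₕ Nₕ²(1 − fₕ)sₕ²/nₕ.
18–34: 7259²·(1 − 1677/7259)·432900/1677 = 1.0459746 × 10^10.
55–64: 6049²·(1 − 841/6049)·378000/841 = 1.415958 × 10^10.
65+: 17212²·(1 − 4050/17212)·63650/4050 = 3.5603821 × 10^9.
Sum = 2.8179708 × 10^10.
SE = √(2.8179708 × 10^10) = 167900.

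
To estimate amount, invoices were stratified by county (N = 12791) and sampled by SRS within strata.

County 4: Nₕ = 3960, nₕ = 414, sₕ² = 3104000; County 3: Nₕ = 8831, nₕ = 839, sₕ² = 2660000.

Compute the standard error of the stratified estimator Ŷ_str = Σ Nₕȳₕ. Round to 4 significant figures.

573600

Var(Ŷ_str) = Σₕ Nₕ²(1 − fₕ)sₕ²/nₕ.
County 4: 3960²·(1 − 414/3960)·3104000/414 = 1.0528228 × 10^11.
County 3: 8831²·(1 − 839/8831)·2660000/839 = 2.2376133 × 10^11.
Sum = 3.2904361 × 10^11.
SE = √(3.2904361 × 10^11) = 573600.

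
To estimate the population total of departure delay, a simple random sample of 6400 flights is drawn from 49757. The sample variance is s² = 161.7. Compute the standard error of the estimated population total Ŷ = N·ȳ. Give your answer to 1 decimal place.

Var(Ŷ) = N²·Var(ȳ) = N²·(1 − n/N)·s²/n.
f = 6400/49757 = 0.12862512; Var(ȳ) = 0.87137488·161.7/6400 = 0.022015831.
Var(Ŷ) = 49757² · 0.022015831 = 5.4505893 × 10^7.
SE(Ŷ) = √(5.4505893 × 10^7) = 7382.8.

7382.8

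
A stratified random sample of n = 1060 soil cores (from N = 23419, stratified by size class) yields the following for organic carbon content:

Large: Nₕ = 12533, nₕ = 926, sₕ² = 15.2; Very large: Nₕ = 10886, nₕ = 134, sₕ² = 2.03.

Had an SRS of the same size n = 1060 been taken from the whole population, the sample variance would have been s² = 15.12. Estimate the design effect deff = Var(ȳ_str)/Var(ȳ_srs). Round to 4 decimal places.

0.5571

Var(ȳ_str) = Σ Wₕ²(1−fₕ)sₕ²/nₕ with Wₕ = Nₕ/23419:
  Large: (12533/23419)²·(1−926/12533)·15.2/926 = 0.0043538246
  Very large: (10886/23419)²·(1−134/10886)·2.03/134 = 0.0032330478
  → Var(ȳ_str) = 0.0075868724.
Var(ȳ_srs) = (1 − 1060/23419)·15.12/1060 = 0.013618521.
deff = 0.0075868724 / 0.013618521 = 0.5571.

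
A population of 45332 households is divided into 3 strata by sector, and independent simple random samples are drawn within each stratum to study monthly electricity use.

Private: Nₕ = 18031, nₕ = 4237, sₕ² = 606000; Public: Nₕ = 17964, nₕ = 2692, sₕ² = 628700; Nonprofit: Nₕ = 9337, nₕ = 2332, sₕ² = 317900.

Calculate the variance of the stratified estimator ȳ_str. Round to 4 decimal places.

52.8281

Var(ȳ_str) = Σₕ Wₕ²(1 − fₕ)sₕ²/nₕ with Wₕ = Nₕ/N, N = 45332.
Private: Wₕ = 0.39775435; term = 0.39775435²·(1 − 0.23498419)·606000/4237 = 17.310692.
Public: Wₕ = 0.39627636; term = 0.39627636²·(1 − 0.14985527)·628700/2692 = 31.178672.
Nonprofit: Wₕ = 0.20596929; term = 0.20596929²·(1 − 0.24975902)·317900/2332 = 4.3387809.
Sum = 52.828145.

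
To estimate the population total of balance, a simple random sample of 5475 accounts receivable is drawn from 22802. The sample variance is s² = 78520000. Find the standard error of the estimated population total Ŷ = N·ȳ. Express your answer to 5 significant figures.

2.3804 × 10^6

Var(Ŷ) = N²·Var(ȳ) = N²·(1 − n/N)·s²/n.
f = 5475/22802 = 0.24011052; Var(ȳ) = 0.75988948·78520000/5475 = 10897.995.
Var(Ŷ) = 22802² · 10897.995 = 5.6662077 × 10^12.
SE(Ŷ) = √(5.6662077 × 10^12) = 2.3804 × 10^6.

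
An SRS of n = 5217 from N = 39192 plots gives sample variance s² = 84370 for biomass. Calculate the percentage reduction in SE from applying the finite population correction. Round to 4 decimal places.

6.8933

f = n/N = 5217/39192 = 0.13311390.
SE_no-fpc = √(s²/n) = 4.0214586; SE_fpc = √((1−f)s²/n) = 3.7442482.
Ratio = √(1−f) = 0.93106718. Reduction = 100·(1 − 0.93106718) = 6.8933%.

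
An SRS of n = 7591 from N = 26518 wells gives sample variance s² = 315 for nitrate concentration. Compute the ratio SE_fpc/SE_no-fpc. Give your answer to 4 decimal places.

f = n/N = 7591/26518 = 0.28625839.
SE_no-fpc = √(s²/n) = 0.20370692; SE_fpc = √((1−f)s²/n) = 0.17209818.
Ratio = √(1−f) = 0.84483230.

0.8448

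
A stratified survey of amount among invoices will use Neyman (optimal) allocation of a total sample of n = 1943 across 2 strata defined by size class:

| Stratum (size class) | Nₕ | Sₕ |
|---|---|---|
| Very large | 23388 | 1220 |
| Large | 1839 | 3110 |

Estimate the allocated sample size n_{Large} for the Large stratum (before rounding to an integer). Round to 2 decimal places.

324.43

Neyman allocation: nₕ = n·NₕSₕ / Σⱼ NⱼSⱼ.
Σ NⱼSⱼ = 23388·1220 + 1839·3110 = 3.425265 × 10^7.
n_{Large} = 1943·1839·3110 / (3.425265 × 10^7) = 324.43.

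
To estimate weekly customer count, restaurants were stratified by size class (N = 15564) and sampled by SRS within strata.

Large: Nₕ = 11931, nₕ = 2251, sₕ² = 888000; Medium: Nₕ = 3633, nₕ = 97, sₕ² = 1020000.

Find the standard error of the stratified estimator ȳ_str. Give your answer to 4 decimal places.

Var(ȳ_str) = Σₕ Wₕ²(1 − fₕ)sₕ²/nₕ with Wₕ = Nₕ/N, N = 15564.
Large: Wₕ = 0.76657672; term = 0.76657672²·(1 − 0.18866818)·888000/2251 = 188.082.
Medium: Wₕ = 0.23342328; term = 0.23342328²·(1 − 0.02669970)·1020000/97 = 557.65249.
Sum = 745.73449.
SE = √(745.73449) = 27.3081.

27.3081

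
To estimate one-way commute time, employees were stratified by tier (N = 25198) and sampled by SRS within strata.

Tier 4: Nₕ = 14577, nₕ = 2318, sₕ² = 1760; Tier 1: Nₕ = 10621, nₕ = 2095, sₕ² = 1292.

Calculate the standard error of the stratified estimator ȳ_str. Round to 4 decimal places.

Var(ȳ_str) = Σₕ Wₕ²(1 − fₕ)sₕ²/nₕ with Wₕ = Nₕ/N, N = 25198.
Tier 4: Wₕ = 0.57849829; term = 0.57849829²·(1 − 0.15901763)·1760/2318 = 0.213693.
Tier 1: Wₕ = 0.42150171; term = 0.42150171²·(1 − 0.19725073)·1292/2095 = 0.087954301.
Sum = 0.3016473.
SE = √(0.3016473) = 0.5492.

0.5492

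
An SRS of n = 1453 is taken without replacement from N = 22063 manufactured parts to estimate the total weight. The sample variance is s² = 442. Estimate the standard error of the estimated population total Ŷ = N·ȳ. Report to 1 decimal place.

11761.1

Var(Ŷ) = N²·Var(ȳ) = N²·(1 − n/N)·s²/n.
f = 1453/22063 = 0.06585686; Var(ȳ) = 0.93414314·442/1453 = 0.28416467.
Var(Ŷ) = 22063² · 0.28416467 = 1.3832453 × 10^8.
SE(Ŷ) = √(1.3832453 × 10^8) = 11761.1.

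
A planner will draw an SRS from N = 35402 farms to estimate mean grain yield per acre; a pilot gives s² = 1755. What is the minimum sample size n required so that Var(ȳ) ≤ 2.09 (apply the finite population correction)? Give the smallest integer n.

Without fpc, n₀ = s²/D = 1755/2.09 = 839.7129.
With fpc, (1 − n/N)·s²/n ≤ D requires n ≥ n₀/(1 + n₀/N) = 839.7129/(1 + 839.7129/35402) = 820.2569.
Rounding up, n = 821.

821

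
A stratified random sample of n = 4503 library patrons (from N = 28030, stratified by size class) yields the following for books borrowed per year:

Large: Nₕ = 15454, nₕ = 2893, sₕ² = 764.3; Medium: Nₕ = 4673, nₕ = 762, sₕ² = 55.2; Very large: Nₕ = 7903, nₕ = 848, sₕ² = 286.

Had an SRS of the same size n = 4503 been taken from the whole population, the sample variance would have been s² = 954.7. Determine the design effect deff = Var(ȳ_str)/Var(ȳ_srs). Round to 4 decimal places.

Var(ȳ_str) = Σ Wₕ²(1−fₕ)sₕ²/nₕ with Wₕ = Nₕ/28030:
  Large: (15454/28030)²·(1−2893/15454)·764.3/2893 = 0.065273117
  Medium: (4673/28030)²·(1−762/4673)·55.2/762 = 0.0016850838
  Very large: (7903/28030)²·(1−848/7903)·286/848 = 0.023933873
  → Var(ȳ_str) = 0.090892074.
Var(ȳ_srs) = (1 − 4503/28030)·954.7/4503 = 0.17795428.
deff = 0.090892074 / 0.17795428 = 0.5108.

0.5108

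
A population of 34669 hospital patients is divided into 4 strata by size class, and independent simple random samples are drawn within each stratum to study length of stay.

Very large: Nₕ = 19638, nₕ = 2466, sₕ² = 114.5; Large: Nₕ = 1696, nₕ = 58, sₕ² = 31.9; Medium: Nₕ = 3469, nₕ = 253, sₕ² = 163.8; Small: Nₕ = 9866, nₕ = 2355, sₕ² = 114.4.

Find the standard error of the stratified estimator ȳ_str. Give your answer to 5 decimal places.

Var(ȳ_str) = Σₕ Wₕ²(1 − fₕ)sₕ²/nₕ with Wₕ = Nₕ/N, N = 34669.
Very large: Wₕ = 0.56644264; term = 0.56644264²·(1 − 0.12557287)·114.5/2466 = 0.013027105.
Large: Wₕ = 0.04891978; term = 0.04891978²·(1 − 0.03419811)·31.9/58 = 0.0012712173.
Medium: Wₕ = 0.10006057; term = 0.10006057²·(1 − 0.07293168)·163.8/253 = 0.0060093996.
Small: Wₕ = 0.28457700; term = 0.28457700²·(1 − 0.23869856)·114.4/2355 = 0.0029949623.
Sum = 0.023302684.
SE = √(0.023302684) = 0.15265.

0.15265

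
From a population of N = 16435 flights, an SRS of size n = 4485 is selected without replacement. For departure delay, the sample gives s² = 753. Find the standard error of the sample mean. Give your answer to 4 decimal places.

0.3494

Under SRS without replacement, Var(ȳ) = (1 − f)·s²/n with f = n/N = 4485/16435 = 0.27289322.
Var(ȳ) = (1 − 0.27289322)·753/4485 = 0.72710678·0.16789298 = 0.12207612.
SE(ȳ) = √(0.12207612) = 0.3494.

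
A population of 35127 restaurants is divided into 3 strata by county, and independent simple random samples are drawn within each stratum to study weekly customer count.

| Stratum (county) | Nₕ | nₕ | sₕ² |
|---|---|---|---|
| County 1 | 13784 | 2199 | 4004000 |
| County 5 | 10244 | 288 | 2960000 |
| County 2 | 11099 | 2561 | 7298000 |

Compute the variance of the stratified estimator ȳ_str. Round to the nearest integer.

1304

Var(ȳ_str) = Σₕ Wₕ²(1 − fₕ)sₕ²/nₕ with Wₕ = Nₕ/N, N = 35127.
County 1: Wₕ = 0.39240470; term = 0.39240470²·(1 − 0.15953279)·4004000/2199 = 235.64489.
County 5: Wₕ = 0.29162752; term = 0.29162752²·(1 − 0.02811402)·2960000/288 = 849.51599.
County 2: Wₕ = 0.31596777; term = 0.31596777²·(1 − 0.23074151)·7298000/2561 = 218.85283.
Sum = 1304.0137.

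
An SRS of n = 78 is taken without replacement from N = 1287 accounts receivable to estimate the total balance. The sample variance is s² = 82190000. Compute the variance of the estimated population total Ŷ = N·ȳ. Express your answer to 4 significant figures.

1.640 × 10^12

Var(Ŷ) = N²·Var(ȳ) = N²·(1 − n/N)·s²/n.
f = 78/1287 = 0.06060606; Var(ȳ) = 0.93939394·82190000/78 = 989856.25.
Var(Ŷ) = 1287² · 989856.25 = 1.6395672 × 10^12.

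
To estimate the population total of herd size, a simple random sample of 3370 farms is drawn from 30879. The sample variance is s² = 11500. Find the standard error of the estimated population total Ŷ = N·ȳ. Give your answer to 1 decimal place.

53839.7

Var(Ŷ) = N²·Var(ȳ) = N²·(1 − n/N)·s²/n.
f = 3370/30879 = 0.10913566; Var(ȳ) = 0.89086434·11500/3370 = 3.0400415.
Var(Ŷ) = 30879² · 3.0400415 = 2.898718 × 10^9.
SE(Ŷ) = √(2.898718 × 10^9) = 53839.7.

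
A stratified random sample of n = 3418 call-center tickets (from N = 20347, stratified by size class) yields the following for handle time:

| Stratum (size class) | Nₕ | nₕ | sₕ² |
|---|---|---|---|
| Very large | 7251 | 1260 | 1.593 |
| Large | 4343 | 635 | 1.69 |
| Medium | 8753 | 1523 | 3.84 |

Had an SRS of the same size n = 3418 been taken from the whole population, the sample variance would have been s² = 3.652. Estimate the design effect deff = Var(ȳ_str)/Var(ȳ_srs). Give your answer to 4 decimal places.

Var(ȳ_str) = Σ Wₕ²(1−fₕ)sₕ²/nₕ with Wₕ = Nₕ/20347:
  Very large: (7251/20347)²·(1−1260/7251)·1.593/1260 = 1.3266052 × 10^-4
  Large: (4343/20347)²·(1−635/4343)·1.69/635 = 1.0352417 × 10^-4
  Medium: (8753/20347)²·(1−1523/8753)·3.84/1523 = 3.8541248 × 10^-4
  → Var(ȳ_str) = 6.2159717 × 10^-4.
Var(ȳ_srs) = (1 − 3418/20347)·3.652/3418 = 8.8897517 × 10^-4.
deff = (6.2159717 × 10^-4) / (8.8897517 × 10^-4) = 0.6992.

0.6992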